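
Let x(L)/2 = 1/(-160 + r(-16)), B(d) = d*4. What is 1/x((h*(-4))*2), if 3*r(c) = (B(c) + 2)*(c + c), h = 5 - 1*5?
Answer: 752/3 ≈ 250.67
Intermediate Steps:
h = 0 (h = 5 - 5 = 0)
B(d) = 4*d
r(c) = 2*c*(2 + 4*c)/3 (r(c) = ((4*c + 2)*(c + c))/3 = ((2 + 4*c)*(2*c))/3 = (2*c*(2 + 4*c))/3 = 2*c*(2 + 4*c)/3)
x(L) = 3/752 (x(L) = 2/(-160 + (4/3)*(-16)*(1 + 2*(-16))) = 2/(-160 + (4/3)*(-16)*(1 - 32)) = 2/(-160 + (4/3)*(-16)*(-31)) = 2/(-160 + 1984/3) = 2/(1504/3) = 2*(3/1504) = 3/752)
1/x((h*(-4))*2) = 1/(3/752) = 752/3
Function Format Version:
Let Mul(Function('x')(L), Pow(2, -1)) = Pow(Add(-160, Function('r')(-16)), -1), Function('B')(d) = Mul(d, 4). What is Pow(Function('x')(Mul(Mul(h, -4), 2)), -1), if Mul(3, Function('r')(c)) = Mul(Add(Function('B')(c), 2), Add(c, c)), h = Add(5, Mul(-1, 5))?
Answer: Rational(752, 3) ≈ 250.67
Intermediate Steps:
h = 0 (h = Add(5, -5) = 0)
Function('B')(d) = Mul(4, d)
Function('r')(c) = Mul(Rational(2, 3), c, Add(2, Mul(4, c))) (Function('r')(c) = Mul(Rational(1, 3), Mul(Add(Mul(4, c), 2), Add(c, c))) = Mul(Rational(1, 3), Mul(Add(2, Mul(4, c)), Mul(2, c))) = Mul(Rational(1, 3), Mul(2, c, Add(2, Mul(4, c)))) = Mul(Rational(2, 3), c, Add(2, Mul(4, c))))
Function('x')(L) = Rational(3, 752) (Function('x')(L) = Mul(2, Pow(Add(-160, Mul(Rational(4, 3), -16, Add(1, Mul(2, -16)))), -1)) = Mul(2, Pow(Add(-160, Mul(Rational(4, 3), -16, Add(1, -32))), -1)) = Mul(2, Pow(Add(-160, Mul(Rational(4, 3), -16, -31)), -1)) = Mul(2, Pow(Add(-160, Rational(1984, 3)), -1)) = Mul(2, Pow(Rational(1504, 3), -1)) = Mul(2, Rational(3, 1504)) = Rational(3, 752))
Pow(Function('x')(Mul(Mul(h, -4), 2)), -1) = Pow(Rational(3, 752), -1) = Rational(752, 3)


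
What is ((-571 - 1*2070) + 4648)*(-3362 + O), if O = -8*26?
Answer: -7164990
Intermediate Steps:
O = -208
((-571 - 1*2070) + 4648)*(-3362 + O) = ((-571 - 1*2070) + 4648)*(-3362 - 208) = ((-571 - 2070) + 4648)*(-3570) = (-2641 + 4648)*(-3570) = 2007*(-3570) = -7164990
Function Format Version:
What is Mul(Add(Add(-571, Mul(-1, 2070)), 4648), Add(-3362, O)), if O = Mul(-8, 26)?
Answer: -7164990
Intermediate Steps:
O = -208
Mul(Add(Add(-571, Mul(-1, 2070)), 4648), Add(-3362, O)) = Mul(Add(Add(-571, Mul(-1, 2070)), 4648), Add(-3362, -208)) = Mul(Add(Add(-571, -2070), 4648), -3570) = Mul(Add(-2641, 4648), -3570) = Mul(2007, -3570) = -7164990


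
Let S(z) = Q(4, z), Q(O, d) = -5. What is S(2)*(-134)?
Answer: 670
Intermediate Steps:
S(z) = -5
S(2)*(-134) = -5*(-134) = 670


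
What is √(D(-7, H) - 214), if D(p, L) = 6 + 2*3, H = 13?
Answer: I*√202 ≈ 14.213*I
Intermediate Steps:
D(p, L) = 12 (D(p, L) = 6 + 6 = 12)
√(D(-7, H) - 214) = √(12 - 214) = √(-202) = I*√202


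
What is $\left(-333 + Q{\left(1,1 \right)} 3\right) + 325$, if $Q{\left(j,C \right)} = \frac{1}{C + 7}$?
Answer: $- \frac{61}{8} \approx -7.625$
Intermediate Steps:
$Q{\left(j,C \right)} = \frac{1}{7 + C}$
$\left(-333 + Q{\left(1,1 \right)} 3\right) + 325 = \left(-333 + \frac{1}{7 + 1} \cdot 3\right) + 325 = \left(-333 + \frac{1}{8} \cdot 3\right) + 325 = \left(-333 + \frac{3}{8}\right) + 325 = - \frac{2661}{8} + 325 = - \frac{61}{8}$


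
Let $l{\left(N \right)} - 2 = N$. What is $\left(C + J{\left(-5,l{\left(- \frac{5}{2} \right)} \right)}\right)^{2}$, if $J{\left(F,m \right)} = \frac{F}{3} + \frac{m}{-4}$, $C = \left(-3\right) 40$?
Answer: $\frac{8508889}{576} \approx 14772.0$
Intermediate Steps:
$l{\left(N \right)} = 2 + N$
$C = -120$
$J{\left(F,m \right)} = - \frac{m}{4} + \frac{F}{3}$ ($J{\left(F,m \right)} = F \frac{1}{3} + m \left(- \frac{1}{4}\right) = \frac{F}{3} - \frac{m}{4} = - \frac{m}{4} + \frac{F}{3}$)
$\left(C + J{\left(-5,l{\left(- \frac{5}{2} \right)} \right)}\right)^{2} = \left(-120 - \left(\frac{5}{3} + \frac{2 - \frac{5}{2}}{4}\right)\right)^{2} = \left(-120 - \frac{37}{24}\right)^{2} = \left(- \frac{2917}{24}\right)^{2} = \frac{8508889}{576}$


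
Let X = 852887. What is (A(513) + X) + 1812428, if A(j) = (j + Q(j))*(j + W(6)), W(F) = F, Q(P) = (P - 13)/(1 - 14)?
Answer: 37850806/13 ≈ 2.9116e+6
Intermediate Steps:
Q(P) = 1 - P/13 (Q(P) = (-13 + P)/(-13) = (-13 + P)*(-1/13) = 1 - P/13)
A(j) = (1 + 12*j/13)*(6 + j) (A(j) = (j + (1 - j/13))*(j + 6) = (1 + 12*j/13)*(6 + j))
(A(513) + X) + 1812428 = ((6 + (12/13)*513**2 + (85/13)*513) + 852887) + 1812428 = ((6 + (12/13)*263169 + 43605/13) + 852887) + 1812428 = ((6 + 3158028/13 + 43605/13) + 852887) + 1812428 = (3201711/13 + 852887) + 1812428 = 14289242/13 + 1812428 = 37850806/13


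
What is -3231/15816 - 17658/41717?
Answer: -138022185/219932024 ≈ -0.62757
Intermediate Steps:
-3231/15816 - 17658/41717 = -3231*1/15816 - 17658*1/41717 = -1077/5272 - 17658/41717 = -138022185/219932024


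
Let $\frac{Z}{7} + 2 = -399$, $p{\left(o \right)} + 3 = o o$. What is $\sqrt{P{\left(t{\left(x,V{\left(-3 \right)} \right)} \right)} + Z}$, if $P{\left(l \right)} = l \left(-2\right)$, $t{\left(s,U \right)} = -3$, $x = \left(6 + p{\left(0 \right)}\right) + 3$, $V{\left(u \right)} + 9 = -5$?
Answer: $i \sqrt{2801} \approx 52.924 i$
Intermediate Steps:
$p{\left(o \right)} = -3 + o^{2}$ ($p{\left(o \right)} = -3 + o o = -3 + o^{2}$)
$V{\left(u \right)} = -14$ ($V{\left(u \right)} = -9 - 5 = -14$)
$Z = -2807$ ($Z = -14 + 7 \left(-399\right) = -14 - 2793 = -2807$)
$x = 6$ ($x = \left(6 - \left(3 - 0^{2}\right)\right) + 3 = \left(6 + \left(-3 + 0\right)\right) + 3 = \left(6 - 3\right) + 3 = 3 + 3 = 6$)
$P{\left(l \right)} = - 2 l$
$\sqrt{P{\left(t{\left(x,V{\left(-3 \right)} \right)} \right)} + Z} = \sqrt{\left(-2\right) \left(-3\right) - 2807} = \sqrt{6 - 2807} = \sqrt{-2801} = i \sqrt{2801}$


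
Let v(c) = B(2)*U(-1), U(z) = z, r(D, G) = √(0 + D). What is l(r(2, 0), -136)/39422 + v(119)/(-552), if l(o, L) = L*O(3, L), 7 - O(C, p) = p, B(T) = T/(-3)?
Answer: -350921/709596 ≈ -0.49454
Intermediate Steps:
B(T) = -T/3 (B(T) = T*(-⅓) = -T/3)
r(D, G) = √D
O(C, p) = 7 - p
l(o, L) = L*(7 - L)
v(c) = ⅔ (v(c) = -⅓*2*(-1) = -⅔*(-1) = ⅔)
l(r(2, 0), -136)/39422 + v(119)/(-552) = -136*(7 - 1*(-136))/39422 + (⅔)/(-552) = -136*(7 + 136)*(1/39422) + (⅔)*(-1/552) = -136*143*(1/39422) - 1/828 = -19448*1/39422 - 1/828 = -9724/19711 - 1/828 = -350921/709596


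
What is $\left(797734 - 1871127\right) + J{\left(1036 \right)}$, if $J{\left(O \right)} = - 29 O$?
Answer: $-1103437$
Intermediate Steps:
$\left(797734 - 1871127\right) + J{\left(1036 \right)} = \left(797734 - 1871127\right) - 30044 = -1073393 - 30044 = -1103437$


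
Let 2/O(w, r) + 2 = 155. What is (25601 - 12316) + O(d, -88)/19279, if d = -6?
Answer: 39186591797/2949687 ≈ 13285.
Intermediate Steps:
O(w, r) = 2/153 (O(w, r) = 2/(-2 + 155) = 2/153)
(25601 - 12316) + O(d, -88)/19279 = (25601 - 12316) + (2/153)/19279 = 13285 + (2/153)*(1/19279) = 13285 + 2/2949687 = 39186591797/2949687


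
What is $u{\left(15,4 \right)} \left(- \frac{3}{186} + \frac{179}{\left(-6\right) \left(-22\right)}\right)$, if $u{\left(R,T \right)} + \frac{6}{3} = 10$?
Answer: $\frac{10966}{1023} \approx 10.719$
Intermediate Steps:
$u{\left(R,T \right)} = 8$ ($u{\left(R,T \right)} = -2 + 10 = 8$)
$u{\left(15,4 \right)} \left(- \frac{3}{186} + \frac{179}{\left(-6\right) \left(-22\right)}\right) = 8 \left(- \frac{3}{186} + \frac{179}{\left(-6\right) \left(-22\right)}\right) = 8 \left(\left(-3\right) \frac{1}{186} + \frac{179}{132}\right) = 8 \left(- \frac{1}{62} + 179 \cdot \frac{1}{132}\right) = 8 \left(- \frac{1}{62} + \frac{179}{132}\right) = 8 \cdot \frac{5483}{4092} = \frac{10966}{1023}$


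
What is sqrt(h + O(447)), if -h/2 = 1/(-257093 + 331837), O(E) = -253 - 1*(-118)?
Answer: I*sqrt(47137499803)/18686 ≈ 11.619*I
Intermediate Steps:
O(E) = -135 (O(E) = -253 + 118 = -135)
h = -1/37372 (h = -2/(-257093 + 331837) = -2/74744 = -2*1/74744 = -1/37372 ≈ -2.6758e-5)
sqrt(h + O(447)) = sqrt(-1/37372 - 135) = sqrt(-5045221/37372) = I*sqrt(47137499803)/18686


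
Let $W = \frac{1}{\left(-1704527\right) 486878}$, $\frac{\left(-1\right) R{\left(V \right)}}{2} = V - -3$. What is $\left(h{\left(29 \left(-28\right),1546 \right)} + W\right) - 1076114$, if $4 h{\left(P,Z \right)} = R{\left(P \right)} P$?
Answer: $- \frac{1165646343498953009}{829896696706} \approx -1.4046 \cdot 10^{6}$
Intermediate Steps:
$R{\left(V \right)} = -6 - 2 V$ ($R{\left(V \right)} = - 2 \left(V - -3\right) = - 2 \left(V + 3\right) = - 2 \left(3 + V\right) = -6 - 2 V$)
$W = - \frac{1}{829896696706}$ ($W = \left(- \frac{1}{1704527}\right) \frac{1}{486878} = - \frac{1}{829896696706} \approx -1.205 \cdot 10^{-12}$)
$h{\left(P,Z \right)} = \frac{P \left(-6 - 2 P\right)}{4}$ ($h{\left(P,Z \right)} = \frac{\left(-6 - 2 P\right) P}{4} = \frac{P \left(-6 - 2 P\right)}{4}$)
$\left(h{\left(29 \left(-28\right),1546 \right)} + W\right) - 1076114 = \left(- \frac{29 \left(-28\right) \left(3 + 29 \left(-28\right)\right)}{2} - \frac{1}{829896696706}\right) - 1076114 = \left(\left(- \frac{1}{2}\right) \left(-812\right) \left(3 - 812\right) - \frac{1}{829896696706}\right) - 1076114 = \left(\left(- \frac{1}{2}\right) \left(-812\right) \left(-809\right) - \frac{1}{829896696706}\right) - 1076114 = \left(-328454 - \frac{1}{829896696706}\right) - 1076114 = - \frac{272582889619872525}{829896696706} - 1076114 = - \frac{1165646343498953009}{829896696706}$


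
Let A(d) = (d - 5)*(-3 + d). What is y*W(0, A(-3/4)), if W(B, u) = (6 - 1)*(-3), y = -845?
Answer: 12675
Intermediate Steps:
A(d) = (-5 + d)*(-3 + d)
W(B, u) = -15 (W(B, u) = 5*(-3) = -15)
y*W(0, A(-3/4)) = -845*(-15) = 12675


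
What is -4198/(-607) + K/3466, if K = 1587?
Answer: 15513577/2103862 ≈ 7.3739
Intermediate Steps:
-4198/(-607) + K/3466 = -4198/(-607) + 1587/3466 = -4198*(-1/607) + 1587*(1/3466) = 4198/607 + 1587/3466 = 15513577/2103862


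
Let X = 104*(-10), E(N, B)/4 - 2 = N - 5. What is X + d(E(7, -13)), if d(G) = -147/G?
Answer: -16787/16 ≈ -1049.2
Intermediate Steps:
E(N, B) = -12 + 4*N (E(N, B) = 8 + 4*(N - 5) = 8 + 4*(-5 + N) = 8 + (-20 + 4*N) = -12 + 4*N)
X = -1040
X + d(E(7, -13)) = -1040 - 147/(-12 + 4*7) = -1040 - 147/(-12 + 28) = -1040 - 147/16 = -16787/16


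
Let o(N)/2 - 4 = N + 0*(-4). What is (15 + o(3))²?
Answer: 841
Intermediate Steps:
o(N) = 8 + 2*N (o(N) = 8 + 2*(N + 0*(-4)) = 8 + 2*(N + 0) = 8 + 2*N)
(15 + o(3))² = (15 + (8 + 2*3))² = (15 + (8 + 6))² = (15 + 14)² = 29² = 841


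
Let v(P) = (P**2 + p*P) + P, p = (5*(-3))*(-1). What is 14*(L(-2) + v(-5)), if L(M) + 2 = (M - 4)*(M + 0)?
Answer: -630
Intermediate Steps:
L(M) = -2 + M*(-4 + M) (L(M) = -2 + (M - 4)*(M + 0) = -2 + (-4 + M)*M = -2 + M*(-4 + M))
p = 15 (p = -15*(-1) = 15)
v(P) = P**2 + 16*P (v(P) = (P**2 + 15*P) + P = P**2 + 16*P)
14*(L(-2) + v(-5)) = 14*((-2 + (-2)**2 - 4*(-2)) - 5*(16 - 5)) = 14*((-2 + 4 + 8) - 5*11) = 14*(10 - 55) = 14*(-45) = -630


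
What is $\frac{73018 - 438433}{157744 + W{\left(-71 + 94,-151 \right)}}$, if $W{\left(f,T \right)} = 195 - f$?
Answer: $- \frac{365415}{157916} \approx -2.314$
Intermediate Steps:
$\frac{73018 - 438433}{157744 + W{\left(-71 + 94,-151 \right)}} = \frac{73018 - 438433}{157744 + \left(195 - \left(-71 + 94\right)\right)} = - \frac{365415}{157744 + \left(195 - 23\right)} = - \frac{365415}{157744 + 172} = - \frac{365415}{157916}$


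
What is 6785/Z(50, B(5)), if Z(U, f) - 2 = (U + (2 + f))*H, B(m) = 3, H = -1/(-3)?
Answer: 20355/61 ≈ 333.69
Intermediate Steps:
H = ⅓ (H = -1*(-⅓) = ⅓ ≈ 0.33333)
Z(U, f) = 8/3 + U/3 + f/3 (Z(U, f) = 2 + (U + (2 + f))*(⅓) = 2 + (2 + U + f)*(⅓) = 2 + (⅔ + U/3 + f/3) = 8/3 + U/3 + f/3)
6785/Z(50, B(5)) = 6785/(8/3 + (⅓)*50 + (⅓)*3) = 6785/(8/3 + 50/3 + 1) = 6785/(61/3) = 6785*(3/61) = 20355/61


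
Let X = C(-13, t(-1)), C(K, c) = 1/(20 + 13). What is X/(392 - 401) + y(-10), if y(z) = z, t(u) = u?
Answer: -2971/297 ≈ -10.003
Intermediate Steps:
C(K, c) = 1/33
X = 1/33 ≈ 0.030303
X/(392 - 401) + y(-10) = 1/(33*(392 - 401)) - 10 = (1/33)/(-9) - 10 = (1/33)*(-⅑) - 10 = -1/297 - 10 = -2971/297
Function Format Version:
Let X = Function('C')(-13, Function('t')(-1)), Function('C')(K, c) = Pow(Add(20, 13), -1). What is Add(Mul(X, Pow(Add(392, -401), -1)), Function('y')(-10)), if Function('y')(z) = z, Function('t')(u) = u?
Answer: Rational(-2971, 297) ≈ -10.003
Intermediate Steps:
Function('C')(K, c) = Rational(1, 33) (Function('C')(K, c) = Pow(33, -1) = Rational(1, 33))
X = Rational(1, 33) ≈ 0.030303
Add(Mul(X, Pow(Add(392, -401), -1)), Function('y')(-10)) = Add(Mul(Rational(1, 33), Pow(Add(392, -401), -1)), -10) = Add(Mul(Rational(1, 33), Pow(-9, -1)), -10) = Add(Mul(Rational(1, 33), Rational(-1, 9)), -10) = Add(Rational(-1, 297), -10) = Rational(-2971, 297)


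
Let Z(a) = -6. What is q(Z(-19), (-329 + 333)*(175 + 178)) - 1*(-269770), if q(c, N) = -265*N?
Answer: -104410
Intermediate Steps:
q(Z(-19), (-329 + 333)*(175 + 178)) - 1*(-269770) = -265*(-329 + 333)*(175 + 178) - 1*(-269770) = -1060*353 + 269770 = -265*1412 + 269770 = -374180 + 269770 = -104410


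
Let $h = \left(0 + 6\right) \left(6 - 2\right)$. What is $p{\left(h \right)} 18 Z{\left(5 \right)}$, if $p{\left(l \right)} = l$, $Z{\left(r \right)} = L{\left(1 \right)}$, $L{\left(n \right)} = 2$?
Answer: $864$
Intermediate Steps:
$h = 24$ ($h = 6 \cdot 4 = 24$)
$Z{\left(r \right)} = 2$
$p{\left(h \right)} 18 Z{\left(5 \right)} = 24 \cdot 18 \cdot 2 = 432 \cdot 2 = 864$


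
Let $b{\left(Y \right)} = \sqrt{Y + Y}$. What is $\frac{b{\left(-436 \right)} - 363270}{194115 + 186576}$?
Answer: $- \frac{121090}{126897} + \frac{2 i \sqrt{218}}{380691} \approx -0.95424 + 7.7569 \cdot 10^{-5} i$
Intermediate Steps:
$b{\left(Y \right)} = \sqrt{2} \sqrt{Y}$ ($b{\left(Y \right)} = \sqrt{2 Y} = \sqrt{2} \sqrt{Y}$)
$\frac{b{\left(-436 \right)} - 363270}{194115 + 186576} = \frac{\sqrt{2} \sqrt{-436} - 363270}{194115 + 186576} = \frac{\sqrt{2} \cdot 2 i \sqrt{109} - 363270}{380691} = \left(2 i \sqrt{218} - 363270\right) \frac{1}{380691} = \left(-363270 + 2 i \sqrt{218}\right) \frac{1}{380691} = - \frac{121090}{126897} + \frac{2 i \sqrt{218}}{380691}$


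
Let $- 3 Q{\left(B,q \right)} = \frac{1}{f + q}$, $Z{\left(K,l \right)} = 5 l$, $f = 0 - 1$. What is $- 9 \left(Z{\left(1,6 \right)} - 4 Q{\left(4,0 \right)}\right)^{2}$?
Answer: $-7396$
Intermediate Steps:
$f = -1$ ($f = 0 - 1 = -1$)
$Q{\left(B,q \right)} = - \frac{1}{3 \left(-1 + q\right)}$
$- 9 \left(Z{\left(1,6 \right)} - 4 Q{\left(4,0 \right)}\right)^{2} = - 9 \left(5 \cdot 6 - 4 \left(- \frac{1}{-3 + 3 \cdot 0}\right)\right)^{2} = - 9 \left(30 - 4 \left(- \frac{1}{-3 + 0}\right)\right)^{2} = - 9 \left(30 - 4 \left(- \frac{1}{-3}\right)\right)^{2} = - 9 \left(30 - 4 \left(\left(-1\right) \left(- \frac{1}{3}\right)\right)\right)^{2} = - 9 \left(30 - \frac{4}{3}\right)^{2} = - 9 \left(\frac{86}{3}\right)^{2} = \left(-9\right) \frac{7396}{9} = -7396$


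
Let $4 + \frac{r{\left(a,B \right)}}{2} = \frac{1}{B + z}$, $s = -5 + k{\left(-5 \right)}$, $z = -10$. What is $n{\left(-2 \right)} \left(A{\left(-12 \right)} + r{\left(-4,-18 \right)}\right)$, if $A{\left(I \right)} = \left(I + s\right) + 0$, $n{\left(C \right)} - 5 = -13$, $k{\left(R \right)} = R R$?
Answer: $\frac{4}{7} \approx 0.57143$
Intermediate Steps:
$k{\left(R \right)} = R^{2}$
$n{\left(C \right)} = -8$ ($n{\left(C \right)} = 5 - 13 = -8$)
$s = 20$ ($s = -5 + \left(-5\right)^{2} = -5 + 25 = 20$)
$r{\left(a,B \right)} = -8 + \frac{2}{-10 + B}$ ($r{\left(a,B \right)} = -8 + \frac{2}{B - 10} = -8 + \frac{2}{-10 + B}$)
$A{\left(I \right)} = 20 + I$ ($A{\left(I \right)} = \left(I + 20\right) + 0 = \left(20 + I\right) + 0 = 20 + I$)
$n{\left(-2 \right)} \left(A{\left(-12 \right)} + r{\left(-4,-18 \right)}\right) = - 8 \left(\left(20 - 12\right) + \frac{2 \left(41 - -72\right)}{-10 - 18}\right) = - 8 \left(8 + \frac{2 \left(41 + 72\right)}{-28}\right) = - 8 \left(8 + 2 \left(- \frac{1}{28}\right) 113\right) = - 8 \left(8 - \frac{113}{14}\right) = \left(-8\right) \left(- \frac{1}{14}\right) = \frac{4}{7}$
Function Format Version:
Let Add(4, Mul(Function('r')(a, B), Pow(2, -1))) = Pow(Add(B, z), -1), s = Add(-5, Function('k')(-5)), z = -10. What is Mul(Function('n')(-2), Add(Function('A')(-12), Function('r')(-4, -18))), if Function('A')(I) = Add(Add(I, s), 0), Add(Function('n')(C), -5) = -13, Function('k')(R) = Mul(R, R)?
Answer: Rational(4, 7) ≈ 0.57143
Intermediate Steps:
Function('k')(R) = Pow(R, 2)
Function('n')(C) = -8 (Function('n')(C) = Add(5, -13) = -8)
s = 20 (s = Add(-5, Pow(-5, 2)) = Add(-5, 25) = 20)
Function('r')(a, B) = Add(-8, Mul(2, Pow(Add(-10, B), -1))) (Function('r')(a, B) = Add(-8, Mul(2, Pow(Add(B, -10), -1))) = Add(-8, Mul(2, Pow(Add(-10, B), -1))))
Function('A')(I) = Add(20, I) (Function('A')(I) = Add(Add(I, 20), 0) = Add(Add(20, I), 0) = Add(20, I))
Mul(Function('n')(-2), Add(Function('A')(-12), Function('r')(-4, -18))) = Mul(-8, Add(Add(20, -12), Mul(2, Pow(Add(-10, -18), -1), Add(41, Mul(-4, -18))))) = Mul(-8, Add(8, Mul(2, Pow(-28, -1), Add(41, 72)))) = Mul(-8, Add(8, Mul(2, Rational(-1, 28), 113))) = Mul(-8, Add(8, Rational(-113, 14))) = Mul(-8, Rational(-1, 14)) = Rational(4, 7)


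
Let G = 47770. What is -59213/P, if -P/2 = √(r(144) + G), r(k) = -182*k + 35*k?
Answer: 59213*√26602/53204 ≈ 181.52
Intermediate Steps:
r(k) = -147*k
P = -2*√26602 (P = -2*√(-147*144 + 47770) = -2*√(-21168 + 47770) = -2*√26602 ≈ -326.20)
-59213/P = -59213*(-√26602/53204) = -(-59213)*√26602/53204 = 59213*√26602/53204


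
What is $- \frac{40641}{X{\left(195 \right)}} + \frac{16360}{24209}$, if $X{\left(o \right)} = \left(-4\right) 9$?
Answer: $\frac{328155643}{290508} \approx 1129.6$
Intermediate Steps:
$X{\left(o \right)} = -36$
$- \frac{40641}{X{\left(195 \right)}} + \frac{16360}{24209} = - \frac{40641}{-36} + \frac{16360}{24209} = \left(-40641\right) \left(- \frac{1}{36}\right) + 16360 \cdot \frac{1}{24209} = \frac{13547}{12} + \frac{16360}{24209} = \frac{328155643}{290508}$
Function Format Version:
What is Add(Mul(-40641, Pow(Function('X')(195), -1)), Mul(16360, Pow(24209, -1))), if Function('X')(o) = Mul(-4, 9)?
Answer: Rational(328155643, 290508) ≈ 1129.6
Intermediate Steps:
Function('X')(o) = -36
Add(Mul(-40641, Pow(Function('X')(195), -1)), Mul(16360, Pow(24209, -1))) = Add(Mul(-40641, Pow(-36, -1)), Mul(16360, Pow(24209, -1))) = Add(Mul(-40641, Rational(-1, 36)), Mul(16360, Rational(1, 24209))) = Add(Rational(13547, 12), Rational(16360, 24209)) = Rational(328155643, 290508)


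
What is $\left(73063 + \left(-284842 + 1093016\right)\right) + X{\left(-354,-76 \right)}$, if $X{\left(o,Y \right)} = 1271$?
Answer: $882508$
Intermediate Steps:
$\left(73063 + \left(-284842 + 1093016\right)\right) + X{\left(-354,-76 \right)} = \left(73063 + \left(-284842 + 1093016\right)\right) + 1271 = \left(73063 + 808174\right) + 1271 = 881237 + 1271 = 882508$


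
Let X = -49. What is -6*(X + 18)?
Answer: 186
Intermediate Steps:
-6*(X + 18) = -6*(-49 + 18) = -6*(-31) = 186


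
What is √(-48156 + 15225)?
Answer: 3*I*√3659 ≈ 181.47*I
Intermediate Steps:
√(-48156 + 15225) = √(-32931) = 3*I*√3659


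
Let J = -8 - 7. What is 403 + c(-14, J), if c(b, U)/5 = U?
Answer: 328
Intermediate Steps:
J = -15
c(b, U) = 5*U
403 + c(-14, J) = 403 + 5*(-15) = 403 - 75 = 328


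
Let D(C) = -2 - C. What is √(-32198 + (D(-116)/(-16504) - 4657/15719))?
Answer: I*√135438227190990160987/64856594 ≈ 179.44*I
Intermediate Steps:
√(-32198 + (D(-116)/(-16504) - 4657/15719)) = √(-32198 + ((-2 - 1*(-116))/(-16504) - 4657/15719)) = √(-32198 + ((-2 + 116)*(-1/16504) - 4657*1/15719)) = √(-32198 + (114*(-1/16504) - 4657/15719)) = √(-32198 + (-57/8252 - 4657/15719)) = √(-32198 - 39325547/129713188) = √(-4176544552771/129713188) = I*√135438227190990160987/64856594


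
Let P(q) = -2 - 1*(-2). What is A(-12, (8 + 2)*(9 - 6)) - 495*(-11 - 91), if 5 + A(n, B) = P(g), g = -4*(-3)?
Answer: 50485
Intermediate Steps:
g = 12
P(q) = 0 (P(q) = -2 + 2 = 0)
A(n, B) = -5 (A(n, B) = -5 + 0 = -5)
A(-12, (8 + 2)*(9 - 6)) - 495*(-11 - 91) = -5 - 495*(-11 - 91) = -5 - 495*(-102) = -5 + 50490 = 50485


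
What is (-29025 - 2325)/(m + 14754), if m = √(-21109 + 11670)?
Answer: -92507580/43537991 + 6270*I*√9439/43537991 ≈ -2.1248 + 0.013991*I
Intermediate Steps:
m = I*√9439 (m = √(-9439) = I*√9439 ≈ 97.155*I)
(-29025 - 2325)/(m + 14754) = (-29025 - 2325)/(I*√9439 + 14754) = -31350/(14754 + I*√9439)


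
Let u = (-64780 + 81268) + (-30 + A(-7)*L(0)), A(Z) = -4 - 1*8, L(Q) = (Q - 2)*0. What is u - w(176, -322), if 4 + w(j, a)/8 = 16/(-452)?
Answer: 1863402/113 ≈ 16490.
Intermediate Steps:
L(Q) = 0 (L(Q) = (-2 + Q)*0 = 0)
w(j, a) = -3648/113 (w(j, a) = -32 + 8*(16/(-452)) = -32 + 8*(16*(-1/452)) = -32 + 8*(-4/113) = -32 - 32/113 = -3648/113)
A(Z) = -12 (A(Z) = -4 - 8 = -12)
u = 16458 (u = (-64780 + 81268) + (-30 - 12*0) = 16488 + (-30 + 0) = 16488 - 30 = 16458)
u - w(176, -322) = 16458 - 1*(-3648/113) = 16458 + 3648/113 = 1863402/113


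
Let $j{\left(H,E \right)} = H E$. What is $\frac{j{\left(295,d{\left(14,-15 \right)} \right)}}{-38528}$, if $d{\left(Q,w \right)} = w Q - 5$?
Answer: $\frac{1475}{896} \approx 1.6462$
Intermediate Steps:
$d{\left(Q,w \right)} = -5 + Q w$ ($d{\left(Q,w \right)} = Q w - 5 = -5 + Q w$)
$j{\left(H,E \right)} = E H$
$\frac{j{\left(295,d{\left(14,-15 \right)} \right)}}{-38528} = \frac{\left(-5 + 14 \left(-15\right)\right) 295}{-38528} = \left(-5 - 210\right) 295 \left(- \frac{1}{38528}\right) = \left(-215\right) 295 \left(- \frac{1}{38528}\right) = \left(-63425\right) \left(- \frac{1}{38528}\right) = \frac{1475}{896}$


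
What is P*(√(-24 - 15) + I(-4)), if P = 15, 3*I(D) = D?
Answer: -20 + 15*I*√39 ≈ -20.0 + 93.675*I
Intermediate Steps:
I(D) = D/3
P*(√(-24 - 15) + I(-4)) = 15*(√(-24 - 15) + (⅓)*(-4)) = 15*(√(-39) - 4/3) = 15*(I*√39 - 4/3) = 15*(-4/3 + I*√39) = -20 + 15*I*√39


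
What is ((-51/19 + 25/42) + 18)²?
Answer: 161213809/636804 ≈ 253.16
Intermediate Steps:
((-51/19 + 25/42) + 18)² = (-1667/798 + 18)² = (12697/798)² = 161213809/636804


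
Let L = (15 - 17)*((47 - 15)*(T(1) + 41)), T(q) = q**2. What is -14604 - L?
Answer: -11916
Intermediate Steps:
L = -2688 (L = (15 - 17)*((47 - 15)*(1**2 + 41)) = -64*(1 + 41) = -64*42 = -2*1344 = -2688)
-14604 - L = -14604 - 1*(-2688) = -14604 + 2688 = -11916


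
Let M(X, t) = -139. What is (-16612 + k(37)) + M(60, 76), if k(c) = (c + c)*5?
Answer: -16381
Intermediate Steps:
k(c) = 10*c (k(c) = (2*c)*5 = 10*c)
(-16612 + k(37)) + M(60, 76) = (-16612 + 10*37) - 139 = (-16612 + 370) - 139 = -16242 - 139 = -16381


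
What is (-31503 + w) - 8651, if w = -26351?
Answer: -66505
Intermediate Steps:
(-31503 + w) - 8651 = (-31503 - 26351) - 8651 = -57854 - 8651 = -66505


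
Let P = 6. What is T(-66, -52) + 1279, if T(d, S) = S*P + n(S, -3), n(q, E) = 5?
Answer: 972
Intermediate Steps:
T(d, S) = 5 + 6*S (T(d, S) = S*6 + 5 = 6*S + 5 = 5 + 6*S)
T(-66, -52) + 1279 = (5 + 6*(-52)) + 1279 = (5 - 312) + 1279 = -307 + 1279 = 972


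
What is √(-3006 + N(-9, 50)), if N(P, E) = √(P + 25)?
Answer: I*√3002 ≈ 54.791*I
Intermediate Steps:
N(P, E) = √(25 + P)
√(-3006 + N(-9, 50)) = √(-3006 + √(25 - 9)) = √(-3006 + √16) = √(-3006 + 4) = √(-3002) = I*√3002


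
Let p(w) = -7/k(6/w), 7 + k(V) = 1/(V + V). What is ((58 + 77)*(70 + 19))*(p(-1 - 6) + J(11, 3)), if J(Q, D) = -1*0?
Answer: 144180/13 ≈ 11091.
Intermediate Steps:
J(Q, D) = 0
k(V) = -7 + 1/(2*V) (k(V) = -7 + 1/(V + V) = -7 + 1/(2*V))
p(w) = -7/(-7 + w/12) (p(w) = -7/(-7 + 1/(2*((6/w)))) = -7/(-7 + (w/6)/2) = -7/(-7 + w/12))
((58 + 77)*(70 + 19))*(p(-1 - 6) + J(11, 3)) = ((58 + 77)*(70 + 19))*(84/(84 - (-1 - 6)) + 0) = (135*89)*(84/(84 - 1*(-7)) + 0) = 12015*(84/(84 + 7) + 0) = 12015*(84/91 + 0) = 12015*(84*(1/91) + 0) = 12015*(12/13 + 0) = 12015*(12/13) = 144180/13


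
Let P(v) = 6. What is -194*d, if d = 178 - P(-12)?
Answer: -33368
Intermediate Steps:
d = 172 (d = 178 - 1*6 = 178 - 6 = 172)
-194*d = -194*172 = -33368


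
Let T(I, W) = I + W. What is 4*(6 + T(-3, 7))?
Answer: 40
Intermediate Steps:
4*(6 + T(-3, 7)) = 4*(6 + (-3 + 7)) = 4*(6 + 4) = 4*10 = 40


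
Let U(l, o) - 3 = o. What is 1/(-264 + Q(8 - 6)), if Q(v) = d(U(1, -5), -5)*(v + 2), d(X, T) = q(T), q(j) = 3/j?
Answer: -5/1332 ≈ -0.0037538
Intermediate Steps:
U(l, o) = 3 + o
d(X, T) = 3/T
Q(v) = -6/5 - 3*v/5 (Q(v) = (3/(-5))*(v + 2) = (3*(-⅕))*(2 + v) = -3*(2 + v)/5 = -6/5 - 3*v/5)
1/(-264 + Q(8 - 6)) = 1/(-264 + (-6/5 - 3*(8 - 6)/5)) = 1/(-264 + (-6/5 - ⅗*2)) = 1/(-264 + (-6/5 - 6/5)) = 1/(-264 - 12/5) = 1/(-1332/5) = -5/1332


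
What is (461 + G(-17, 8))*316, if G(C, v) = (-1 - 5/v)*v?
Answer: 141568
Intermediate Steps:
G(C, v) = v*(-1 - 5/v)
(461 + G(-17, 8))*316 = (461 + (-5 - 1*8))*316 = (461 + (-5 - 8))*316 = (461 - 13)*316 = 448*316 = 141568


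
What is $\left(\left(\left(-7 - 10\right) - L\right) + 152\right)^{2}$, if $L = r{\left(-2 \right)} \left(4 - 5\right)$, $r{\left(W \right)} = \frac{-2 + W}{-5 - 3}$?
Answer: $\frac{73441}{4} \approx 18360.0$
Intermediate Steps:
$r{\left(W \right)} = \frac{1}{4} - \frac{W}{8}$ ($r{\left(W \right)} = \frac{-2 + W}{-8} = \left(-2 + W\right) \left(- \frac{1}{8}\right) = \frac{1}{4} - \frac{W}{8}$)
$L = - \frac{1}{2}$ ($L = \left(\frac{1}{4} - - \frac{1}{4}\right) \left(4 - 5\right) = \left(\frac{1}{4} + \frac{1}{4}\right) \left(-1\right) = \frac{1}{2} \left(-1\right) = - \frac{1}{2} \approx -0.5$)
$\left(\left(\left(-7 - 10\right) - L\right) + 152\right)^{2} = \left(\left(\left(-7 - 10\right) - - \frac{1}{2}\right) + 152\right)^{2} = \left(\left(\left(-7 - 10\right) + \frac{1}{2}\right) + 152\right)^{2} = \left(\left(-17 + \frac{1}{2}\right) + 152\right)^{2} = \left(- \frac{33}{2} + 152\right)^{2} = \left(\frac{271}{2}\right)^{2} = \frac{73441}{4}$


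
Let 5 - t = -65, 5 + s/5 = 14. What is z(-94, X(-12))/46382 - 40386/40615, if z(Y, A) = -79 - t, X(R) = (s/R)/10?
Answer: -1879235087/1883804930 ≈ -0.99757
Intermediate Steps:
s = 45 (s = -25 + 5*14 = -25 + 70 = 45)
t = 70 (t = 5 - 1*(-65) = 5 + 65 = 70)
X(R) = 9/(2*R) (X(R) = (45/R)/10 = (45/R)*(⅒) = 9/(2*R))
z(Y, A) = -149 (z(Y, A) = -79 - 1*70 = -79 - 70 = -149)
z(-94, X(-12))/46382 - 40386/40615 = -149/46382 - 40386/40615 = -1879235087/1883804930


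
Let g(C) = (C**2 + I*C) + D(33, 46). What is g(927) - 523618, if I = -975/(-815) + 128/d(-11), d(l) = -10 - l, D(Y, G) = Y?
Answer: 74247965/163 ≈ 4.5551e+5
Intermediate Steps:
I = 21059/163 (I = -975/(-815) + 128/(-10 - 1*(-11)) = -975*(-1/815) + 128/(-10 + 11) = 195/163 + 128/1 = 195/163 + 128*1 = 195/163 + 128 = 21059/163 ≈ 129.20)
g(C) = 33 + C**2 + 21059*C/163 (g(C) = (C**2 + 21059*C/163) + 33 = 33 + C**2 + 21059*C/163)
g(927) - 523618 = (33 + 927**2 + (21059/163)*927) - 523618 = (33 + 859329 + 19521693/163) - 523618 = 159597699/163 - 523618 = 74247965/163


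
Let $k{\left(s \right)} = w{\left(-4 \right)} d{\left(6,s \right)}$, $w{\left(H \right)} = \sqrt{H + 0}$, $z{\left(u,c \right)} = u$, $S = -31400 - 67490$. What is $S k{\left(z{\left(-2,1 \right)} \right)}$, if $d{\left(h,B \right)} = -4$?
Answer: $791120 i \approx 7.9112 \cdot 10^{5} i$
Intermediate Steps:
$S = -98890$ ($S = -31400 - 67490 = -98890$)
$w{\left(H \right)} = \sqrt{H}$
$k{\left(s \right)} = - 8 i$ ($k{\left(s \right)} = \sqrt{-4} \left(-4\right) = 2 i \left(-4\right) = - 8 i$)
$S k{\left(z{\left(-2,1 \right)} \right)} = - 98890 \left(- 8 i\right) = 791120 i$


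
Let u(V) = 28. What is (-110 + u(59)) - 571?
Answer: -653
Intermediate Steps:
(-110 + u(59)) - 571 = (-110 + 28) - 571 = -82 - 571 = -653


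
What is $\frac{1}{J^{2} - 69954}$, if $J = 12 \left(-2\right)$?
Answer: $- \frac{1}{69378} \approx -1.4414 \cdot 10^{-5}$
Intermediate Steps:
$J = -24$
$\frac{1}{J^{2} - 69954} = \frac{1}{\left(-24\right)^{2} - 69954} = \frac{1}{576 - 69954} = \frac{1}{-69378} = - \frac{1}{69378}$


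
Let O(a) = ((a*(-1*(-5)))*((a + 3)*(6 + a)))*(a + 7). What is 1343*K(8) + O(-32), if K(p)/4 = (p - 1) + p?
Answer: 3096580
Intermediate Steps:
K(p) = -4 + 8*p (K(p) = 4*((p - 1) + p) = 4*((-1 + p) + p) = 4*(-1 + 2*p) = -4 + 8*p)
O(a) = 5*a*(3 + a)*(6 + a)*(7 + a) (O(a) = ((a*5)*((3 + a)*(6 + a)))*(7 + a) = ((5*a)*((3 + a)*(6 + a)))*(7 + a) = (5*a*(3 + a)*(6 + a))*(7 + a) = 5*a*(3 + a)*(6 + a)*(7 + a))
1343*K(8) + O(-32) = 1343*(-4 + 8*8) + 5*(-32)*(126 + (-32)³ + 16*(-32)² + 81*(-32)) = 1343*(-4 + 64) + 5*(-32)*(126 - 32768 + 16*1024 - 2592) = 1343*60 + 5*(-32)*(126 - 32768 + 16384 - 2592) = 80580 + 5*(-32)*(-18850) = 80580 + 3016000 = 3096580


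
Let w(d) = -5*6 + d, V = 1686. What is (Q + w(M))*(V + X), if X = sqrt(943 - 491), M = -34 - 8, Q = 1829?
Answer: 2962302 + 3514*sqrt(113) ≈ 2.9997e+6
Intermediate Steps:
M = -42
w(d) = -30 + d
X = 2*sqrt(113) (X = sqrt(452) = 2*sqrt(113) ≈ 21.260)
(Q + w(M))*(V + X) = (1829 + (-30 - 42))*(1686 + 2*sqrt(113)) = (1829 - 72)*(1686 + 2*sqrt(113)) = 1757*(1686 + 2*sqrt(113)) = 2962302 + 3514*sqrt(113)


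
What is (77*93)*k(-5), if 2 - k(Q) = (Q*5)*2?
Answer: 372372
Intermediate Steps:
k(Q) = 2 - 10*Q (k(Q) = 2 - Q*5*2 = 2 - 5*Q*2 = 2 - 10*Q)
(77*93)*k(-5) = (77*93)*(2 - 10*(-5)) = 7161*(2 + 50) = 7161*52 = 372372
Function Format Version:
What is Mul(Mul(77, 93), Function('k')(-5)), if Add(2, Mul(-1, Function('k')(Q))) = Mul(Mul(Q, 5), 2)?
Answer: 372372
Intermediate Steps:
Function('k')(Q) = Add(2, Mul(-10, Q)) (Function('k')(Q) = Add(2, Mul(-1, Mul(Mul(Q, 5), 2))) = Add(2, Mul(-1, Mul(Mul(5, Q), 2))) = Add(2, Mul(-1, Mul(10, Q))) = Add(2, Mul(-10, Q)))
Mul(Mul(77, 93), Function('k')(-5)) = Mul(Mul(77, 93), Add(2, Mul(-10, -5))) = Mul(7161, Add(2, 50)) = Mul(7161, 52) = 372372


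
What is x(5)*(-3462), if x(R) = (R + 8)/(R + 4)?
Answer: -15002/3 ≈ -5000.7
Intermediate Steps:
x(R) = (8 + R)/(4 + R)
x(5)*(-3462) = ((8 + 5)/(4 + 5))*(-3462) = (13/9)*(-3462) = -15002/3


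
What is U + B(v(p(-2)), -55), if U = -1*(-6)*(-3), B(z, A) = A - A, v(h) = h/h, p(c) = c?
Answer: -18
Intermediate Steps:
v(h) = 1
B(z, A) = 0
U = -18 (U = 6*(-3) = -18)
U + B(v(p(-2)), -55) = -18 + 0 = -18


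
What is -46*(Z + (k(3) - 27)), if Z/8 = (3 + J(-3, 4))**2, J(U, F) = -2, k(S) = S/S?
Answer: 828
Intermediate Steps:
k(S) = 1
Z = 8 (Z = 8*(3 - 2)**2 = 8*1**2 = 8*1 = 8)
-46*(Z + (k(3) - 27)) = -46*(8 + (1 - 27)) = -46*(8 - 26) = -46*(-18) = 828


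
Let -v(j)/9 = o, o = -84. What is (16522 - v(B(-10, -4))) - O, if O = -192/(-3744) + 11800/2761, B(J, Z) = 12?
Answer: 1697201392/107679 ≈ 15762.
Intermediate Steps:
v(j) = 756 (v(j) = -9*(-84) = 756)
O = 465722/107679 (O = -192*(-1/3744) + 11800*(1/2761) = 2/39 + 11800/2761 = 465722/107679 ≈ 4.3251)
(16522 - v(B(-10, -4))) - O = (16522 - 1*756) - 1*465722/107679 = (16522 - 756) - 465722/107679 = 15766 - 465722/107679 = 1697201392/107679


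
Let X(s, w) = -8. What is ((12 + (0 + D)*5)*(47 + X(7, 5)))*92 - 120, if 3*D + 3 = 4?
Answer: 48916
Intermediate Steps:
D = ⅓ (D = -1 + (⅓)*4 = -1 + 4/3 = ⅓ ≈ 0.33333)
((12 + (0 + D)*5)*(47 + X(7, 5)))*92 - 120 = ((12 + (0 + ⅓)*5)*(47 - 8))*92 - 120 = ((12 + (⅓)*5)*39)*92 - 120 = ((12 + 5/3)*39)*92 - 120 = ((41/3)*39)*92 - 120 = 533*92 - 120 = 49036 - 120 = 48916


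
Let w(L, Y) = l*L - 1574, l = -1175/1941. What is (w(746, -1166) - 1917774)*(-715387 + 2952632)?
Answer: -8336715438365410/1941 ≈ -4.2951e+12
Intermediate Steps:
l = -1175/1941 (l = -1175*1/1941 = -1175/1941 ≈ -0.60536)
w(L, Y) = -1574 - 1175*L/1941 (w(L, Y) = -1175*L/1941 - 1574 = -1574 - 1175*L/1941)
(w(746, -1166) - 1917774)*(-715387 + 2952632) = ((-1574 - 1175/1941*746) - 1917774)*(-715387 + 2952632) = ((-1574 - 876550/1941) - 1917774)*2237245 = (-3931684/1941 - 1917774)*2237245 = -3726331018/1941*2237245 = -8336715438365410/1941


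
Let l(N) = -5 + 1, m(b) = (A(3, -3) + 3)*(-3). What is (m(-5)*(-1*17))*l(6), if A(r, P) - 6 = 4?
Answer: -2652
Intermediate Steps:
A(r, P) = 10 (A(r, P) = 6 + 4 = 10)
m(b) = -39 (m(b) = (10 + 3)*(-3) = 13*(-3) = -39)
l(N) = -4
(m(-5)*(-1*17))*l(6) = -(-39)*17*(-4) = -39*(-17)*(-4) = 663*(-4) = -2652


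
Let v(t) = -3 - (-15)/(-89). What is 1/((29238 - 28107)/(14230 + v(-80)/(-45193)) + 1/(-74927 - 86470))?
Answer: 9237650742571824/734150982156247 ≈ 12.583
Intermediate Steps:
v(t) = -282/89 (v(t) = -3 - (-15)*(-1)/89 = -3 - 1*15/89 = -3 - 15/89 = -282/89)
1/((29238 - 28107)/(14230 + v(-80)/(-45193)) + 1/(-74927 - 86470)) = 1/((29238 - 28107)/(14230 - 282/89/(-45193)) + 1/(-74927 - 86470)) = 1/(1131/(14230 - 282/89*(-1/45193)) + 1/(-161397)) = 1/(1131/(14230 + 282/4022177) - 1/161397) = 1/(1131/(57235578992/4022177) - 1/161397) = 1/(1131*(4022177/57235578992) - 1/161397) = 1/(4549082187/57235578992 - 1/161397) = 1/(734150982156247/9237650742571824) = 9237650742571824/734150982156247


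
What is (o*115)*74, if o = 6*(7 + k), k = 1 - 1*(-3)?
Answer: 561660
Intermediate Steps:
k = 4 (k = 1 + 3 = 4)
o = 66 (o = 6*(7 + 4) = 6*11 = 66)
(o*115)*74 = (66*115)*74 = 7590*74 = 561660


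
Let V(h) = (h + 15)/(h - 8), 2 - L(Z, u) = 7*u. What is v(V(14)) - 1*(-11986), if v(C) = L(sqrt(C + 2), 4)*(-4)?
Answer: 12090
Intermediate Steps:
L(Z, u) = 2 - 7*u
V(h) = (15 + h)/(-8 + h)
v(C) = 104 (v(C) = (2 - 7*4)*(-4) = (2 - 28)*(-4) = -26*(-4) = 104)
v(V(14)) - 1*(-11986) = 104 - 1*(-11986) = 104 + 11986 = 12090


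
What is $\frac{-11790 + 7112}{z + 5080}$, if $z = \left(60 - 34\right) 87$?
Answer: $- \frac{2339}{3671} \approx -0.63716$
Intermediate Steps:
$z = 2262$ ($z = 26 \cdot 87 = 2262$)
$\frac{-11790 + 7112}{z + 5080} = \frac{-11790 + 7112}{2262 + 5080} = - \frac{4678}{7342} = \left(-4678\right) \frac{1}{7342} = - \frac{2339}{3671}$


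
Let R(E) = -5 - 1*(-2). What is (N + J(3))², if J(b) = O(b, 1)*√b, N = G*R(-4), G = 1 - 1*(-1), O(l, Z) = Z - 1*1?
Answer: 36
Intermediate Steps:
R(E) = -3 (R(E) = -5 + 2 = -3)
O(l, Z) = -1 + Z (O(l, Z) = Z - 1 = -1 + Z)
G = 2 (G = 1 + 1 = 2)
N = -6 (N = 2*(-3) = -6)
J(b) = 0 (J(b) = (-1 + 1)*√b = 0*√b = 0)
(N + J(3))² = (-6 + 0)² = (-6)² = 36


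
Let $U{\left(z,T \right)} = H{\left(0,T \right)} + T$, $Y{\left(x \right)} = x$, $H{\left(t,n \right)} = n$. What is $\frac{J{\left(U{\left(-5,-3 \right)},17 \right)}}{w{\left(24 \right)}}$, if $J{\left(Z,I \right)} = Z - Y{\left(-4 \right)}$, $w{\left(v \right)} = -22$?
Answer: $\frac{1}{11} \approx 0.090909$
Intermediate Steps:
$U{\left(z,T \right)} = 2 T$ ($U{\left(z,T \right)} = T + T = 2 T$)
$J{\left(Z,I \right)} = 4 + Z$ ($J{\left(Z,I \right)} = Z - -4 = Z + 4 = 4 + Z$)
$\frac{J{\left(U{\left(-5,-3 \right)},17 \right)}}{w{\left(24 \right)}} = \frac{4 + 2 \left(-3\right)}{-22} = \left(4 - 6\right) \left(- \frac{1}{22}\right) = \left(-2\right) \left(- \frac{1}{22}\right) = \frac{1}{11}$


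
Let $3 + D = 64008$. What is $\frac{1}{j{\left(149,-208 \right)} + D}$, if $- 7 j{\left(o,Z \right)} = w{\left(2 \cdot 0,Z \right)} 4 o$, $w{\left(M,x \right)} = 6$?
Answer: $\frac{7}{444459} \approx 1.5749 \cdot 10^{-5}$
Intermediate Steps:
$D = 64005$ ($D = -3 + 64008 = 64005$)
$j{\left(o,Z \right)} = - \frac{24 o}{7}$ ($j{\left(o,Z \right)} = - \frac{6 \cdot 4 o}{7} = - \frac{24 o}{7}$)
$\frac{1}{j{\left(149,-208 \right)} + D} = \frac{1}{\left(- \frac{24}{7}\right) 149 + 64005} = \frac{1}{- \frac{3576}{7} + 64005} = \frac{1}{\frac{444459}{7}} = \frac{7}{444459}$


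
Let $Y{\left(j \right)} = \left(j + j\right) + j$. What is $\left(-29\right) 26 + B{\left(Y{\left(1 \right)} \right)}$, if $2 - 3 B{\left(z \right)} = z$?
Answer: $- \frac{2263}{3} \approx -754.33$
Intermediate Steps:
$Y{\left(j \right)} = 3 j$ ($Y{\left(j \right)} = 2 j + j = 3 j$)
$B{\left(z \right)} = \frac{2}{3} - \frac{z}{3}$
$\left(-29\right) 26 + B{\left(Y{\left(1 \right)} \right)} = \left(-29\right) 26 + \left(\frac{2}{3} - \frac{3 \cdot 1}{3}\right) = -754 + \left(\frac{2}{3} - 1\right) = -754 - \frac{1}{3} = - \frac{2263}{3}$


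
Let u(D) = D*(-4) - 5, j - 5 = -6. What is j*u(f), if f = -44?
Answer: -171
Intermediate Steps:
j = -1 (j = 5 - 6 = -1)
u(D) = -5 - 4*D (u(D) = -4*D - 5 = -5 - 4*D)
j*u(f) = -(-5 - 4*(-44)) = -(-5 + 176) = -1*171 = -171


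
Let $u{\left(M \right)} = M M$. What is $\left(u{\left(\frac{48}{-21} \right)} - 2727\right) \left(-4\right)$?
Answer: $\frac{533468}{49} \approx 10887.0$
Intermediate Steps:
$u{\left(M \right)} = M^{2}$
$\left(u{\left(\frac{48}{-21} \right)} - 2727\right) \left(-4\right) = \left(\left(\frac{48}{-21}\right)^{2} - 2727\right) \left(-4\right) = \left(\left(48 \left(- \frac{1}{21}\right)\right)^{2} - 2727\right) \left(-4\right) = \left(\left(- \frac{16}{7}\right)^{2} - 2727\right) \left(-4\right) = \left(\frac{256}{49} - 2727\right) \left(-4\right) = \left(- \frac{133367}{49}\right) \left(-4\right) = \frac{533468}{49}$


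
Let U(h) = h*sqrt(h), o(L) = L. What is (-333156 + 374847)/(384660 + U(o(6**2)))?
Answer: 13897/128292 ≈ 0.10832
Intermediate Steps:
U(h) = h**(3/2)
(-333156 + 374847)/(384660 + U(o(6**2))) = (-333156 + 374847)/(384660 + (6**2)**(3/2)) = 41691/(384660 + 36**(3/2)) = 41691/(384660 + 216) = 41691/384876 = 41691*(1/384876) = 13897/128292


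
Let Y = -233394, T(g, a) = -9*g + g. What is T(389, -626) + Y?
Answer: -236506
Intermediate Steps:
T(g, a) = -8*g
T(389, -626) + Y = -8*389 - 233394 = -3112 - 233394 = -236506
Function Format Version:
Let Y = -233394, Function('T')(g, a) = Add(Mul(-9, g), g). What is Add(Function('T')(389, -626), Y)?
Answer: -236506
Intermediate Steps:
Function('T')(g, a) = Mul(-8, g)
Add(Function('T')(389, -626), Y) = Add(Mul(-8, 389), -233394) = Add(-3112, -233394) = -236506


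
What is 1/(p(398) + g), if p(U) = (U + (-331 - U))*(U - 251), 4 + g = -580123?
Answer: -1/628784 ≈ -1.5904e-6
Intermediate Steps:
g = -580127 (g = -4 - 580123 = -580127)
p(U) = 83081 - 331*U (p(U) = -331*(-251 + U) = 83081 - 331*U)
1/(p(398) + g) = 1/((83081 - 331*398) - 580127) = 1/((83081 - 131738) - 580127) = 1/(-48657 - 580127) = 1/(-628784) = -1/628784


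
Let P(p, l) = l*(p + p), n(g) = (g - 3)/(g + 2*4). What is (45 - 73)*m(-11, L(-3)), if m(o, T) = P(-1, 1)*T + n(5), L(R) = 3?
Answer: 2128/13 ≈ 163.69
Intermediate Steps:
n(g) = (-3 + g)/(8 + g) (n(g) = (-3 + g)/(g + 8) = (-3 + g)/(8 + g))
P(p, l) = 2*l*p (P(p, l) = l*(2*p) = 2*l*p)
m(o, T) = 2/13 - 2*T (m(o, T) = (2*1*(-1))*T + (-3 + 5)/(8 + 5) = -2*T + 2/13 = 2/13 - 2*T)
(45 - 73)*m(-11, L(-3)) = (45 - 73)*(2/13 - 2*3) = -28*(2/13 - 6) = -28*(-76/13) = 2128/13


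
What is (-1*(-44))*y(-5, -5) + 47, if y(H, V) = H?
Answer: -173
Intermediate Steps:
(-1*(-44))*y(-5, -5) + 47 = -1*(-44)*(-5) + 47 = 44*(-5) + 47 = -220 + 47 = -173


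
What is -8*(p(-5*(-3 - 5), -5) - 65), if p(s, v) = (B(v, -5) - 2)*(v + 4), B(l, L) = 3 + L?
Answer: 488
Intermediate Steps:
p(s, v) = -16 - 4*v (p(s, v) = ((3 - 5) - 2)*(v + 4) = (-2 - 2)*(4 + v) = -4*(4 + v) = -16 - 4*v)
-8*(p(-5*(-3 - 5), -5) - 65) = -8*((-16 - 4*(-5)) - 65) = -8*((-16 + 20) - 65) = -8*(4 - 65) = -8*(-61) = 488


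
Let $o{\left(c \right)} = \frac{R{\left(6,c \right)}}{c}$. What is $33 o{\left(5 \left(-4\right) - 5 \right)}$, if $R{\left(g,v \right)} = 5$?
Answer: $- \frac{33}{5} \approx -6.6$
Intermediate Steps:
$o{\left(c \right)} = \frac{5}{c}$
$33 o{\left(5 \left(-4\right) - 5 \right)} = 33 \frac{5}{5 \left(-4\right) - 5} = 33 \frac{5}{-20 - 5} = 33 \frac{5}{-25} = 33 \cdot 5 \left(- \frac{1}{25}\right) = 33 \left(- \frac{1}{5}\right) = - \frac{33}{5}$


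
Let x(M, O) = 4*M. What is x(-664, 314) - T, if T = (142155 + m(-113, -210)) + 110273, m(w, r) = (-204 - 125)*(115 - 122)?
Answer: -257387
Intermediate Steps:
m(w, r) = 2303 (m(w, r) = -329*(-7) = 2303)
T = 254731 (T = (142155 + 2303) + 110273 = 144458 + 110273 = 254731)
x(-664, 314) - T = 4*(-664) - 1*254731 = -2656 - 254731 = -257387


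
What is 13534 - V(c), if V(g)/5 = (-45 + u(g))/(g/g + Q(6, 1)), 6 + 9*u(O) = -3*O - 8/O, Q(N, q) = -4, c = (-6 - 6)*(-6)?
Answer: 3260542/243 ≈ 13418.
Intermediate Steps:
c = 72 (c = -12*(-6) = 72)
u(O) = -⅔ - 8/(9*O) - O/3 (u(O) = -⅔ + (-3*O - 8/O)/9 = -⅔ + (-8/O - 3*O)/9 = -⅔ + (-8/(9*O) - O/3) = -⅔ - 8/(9*O) - O/3)
V(g) = 75 - 5*(-8 - 3*g*(2 + g))/(27*g) (V(g) = 5*((-45 + (-8 - 3*g*(2 + g))/(9*g))/(g/g - 4)) = 5*((-45 + (-8 - 3*g*(2 + g))/(9*g))/(1 - 4)) = 5*((-45 + (-8 - 3*g*(2 + g))/(9*g))/(-3)) = 5*((-45 + (-8 - 3*g*(2 + g))/(9*g))*(-⅓)) = 5*(15 - (-8 - 3*g*(2 + g))/(27*g)) = 75 - 5*(-8 - 3*g*(2 + g))/(27*g))
13534 - V(c) = 13534 - 5*(8 + 3*72² + 411*72)/(27*72) = 13534 - 5*(8 + 3*5184 + 29592)/(27*72) = 13534 - 5*(8 + 15552 + 29592)/(27*72) = 13534 - 5*45152/(27*72) = 13534 - 1*28220/243 = 13534 - 28220/243 = 3260542/243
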